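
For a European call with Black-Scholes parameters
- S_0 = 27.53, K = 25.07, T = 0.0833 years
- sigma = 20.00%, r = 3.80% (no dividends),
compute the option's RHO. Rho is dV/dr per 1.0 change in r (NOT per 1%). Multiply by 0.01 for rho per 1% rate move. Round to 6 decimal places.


Answer: Rho = 1.978228

Derivation:
d1 = 1.7052992838; d2 = 1.6475758050
phi(d1) = 0.0932043060; exp(-qT) = 1.0000000000; exp(-rT) = 0.9968396046
N(d2) = 0.9502801256
Rho = K*T*exp(-rT)*N(d2) = 25.0700 * 0.0833 * 0.9968396046 * 0.9502801256 = 1.978228


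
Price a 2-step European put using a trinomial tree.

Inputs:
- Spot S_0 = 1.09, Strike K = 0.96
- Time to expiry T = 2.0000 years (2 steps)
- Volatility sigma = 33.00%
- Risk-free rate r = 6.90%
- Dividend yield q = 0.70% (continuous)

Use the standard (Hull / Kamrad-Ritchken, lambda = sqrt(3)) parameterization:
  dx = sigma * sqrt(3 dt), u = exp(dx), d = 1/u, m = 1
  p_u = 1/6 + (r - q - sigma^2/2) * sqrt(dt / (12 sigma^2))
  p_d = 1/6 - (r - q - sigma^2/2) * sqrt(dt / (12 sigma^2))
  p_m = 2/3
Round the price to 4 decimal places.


dt = T/N = 1.000000; dx = sigma*sqrt(3*dt) = 0.571577
u = exp(dx) = 1.771057; d = 1/u = 0.564634
p_u = 0.173271, p_m = 0.666667, p_d = 0.160062
Discount per step: exp(-r*dt) = 0.933327
Stock lattice S(k, j) with j the centered position index:
  k=0: S(0,+0) = 1.0900
  k=1: S(1,-1) = 0.6155; S(1,+0) = 1.0900; S(1,+1) = 1.9305
  k=2: S(2,-2) = 0.3475; S(2,-1) = 0.6155; S(2,+0) = 1.0900; S(2,+1) = 1.9305; S(2,+2) = 3.4189
Terminal payoffs V(N, j) = max(K - S_T, 0):
  V(2,-2) = 0.612495; V(2,-1) = 0.344548; V(2,+0) = 0.000000; V(2,+1) = 0.000000; V(2,+2) = 0.000000
Backward induction: V(k, j) = exp(-r*dt) * [p_u * V(k+1, j+1) + p_m * V(k+1, j) + p_d * V(k+1, j-1)]
  V(1,-1) = exp(-r*dt) * [p_u*0.000000 + p_m*0.344548 + p_d*0.612495] = 0.305885
  V(1,+0) = exp(-r*dt) * [p_u*0.000000 + p_m*0.000000 + p_d*0.344548] = 0.051472
  V(1,+1) = exp(-r*dt) * [p_u*0.000000 + p_m*0.000000 + p_d*0.000000] = 0.000000
  V(0,+0) = exp(-r*dt) * [p_u*0.000000 + p_m*0.051472 + p_d*0.305885] = 0.077723

Answer: Price = V(0,0) = 0.0777


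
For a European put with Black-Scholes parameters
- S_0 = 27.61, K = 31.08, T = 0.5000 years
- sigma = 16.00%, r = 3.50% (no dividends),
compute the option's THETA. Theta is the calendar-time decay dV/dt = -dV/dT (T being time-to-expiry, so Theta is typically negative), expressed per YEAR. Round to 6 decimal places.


d1 = -0.8351505571; d2 = -0.9482876421
phi(d1) = 0.2814848196; exp(-qT) = 1.0000000000; exp(-rT) = 0.9826522357
Theta = -S*exp(-qT)*phi(d1)*sigma/(2*sqrt(T)) + r*K*exp(-rT)*N(-d2) - q*S*exp(-qT)*N(-d1)
N(-d1) = 0.7981835280; N(-d2) = 0.8285084798; sqrt(T) = 0.7071067812
Term 1 = -27.6100 * 1.0000000000 * 0.2814848196 * 0.1600 / (2 * 0.7071067812) = -0.8792783298
Term 2 = 0.0350 * 31.0800 * 0.9826522357 * 0.8285084798 = 0.8856168253
Term 3 = 0 (no dividend yield, q = 0)
Theta = -0.8792783298 + (0.8856168253) + (0.0000000000) = 0.006338

Answer: Theta = 0.006338


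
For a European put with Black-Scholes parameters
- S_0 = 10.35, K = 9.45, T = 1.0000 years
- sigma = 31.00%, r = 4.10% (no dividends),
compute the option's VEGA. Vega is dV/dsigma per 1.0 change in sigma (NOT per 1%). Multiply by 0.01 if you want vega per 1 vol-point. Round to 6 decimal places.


d1 = 0.5807154136; d2 = 0.2707154136
phi(d1) = 0.3370399772; exp(-qT) = 1.0000000000; exp(-rT) = 0.9598291299
Vega = S * exp(-qT) * phi(d1) * sqrt(T) = 10.3500 * 1.0000000000 * 0.3370399772 * 1.0000000000 = 3.488364

Answer: Vega = 3.488364


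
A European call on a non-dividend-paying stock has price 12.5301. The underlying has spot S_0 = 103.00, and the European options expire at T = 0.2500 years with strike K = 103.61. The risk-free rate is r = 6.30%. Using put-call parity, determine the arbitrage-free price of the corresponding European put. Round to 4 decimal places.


Put-call parity: C - P = S_0 * exp(-qT) - K * exp(-rT).
S_0 * exp(-qT) = 103.0000 * 1.00000000 = 103.00000000
K * exp(-rT) = 103.6100 * 0.98437338 = 101.99092618
P = C - S*exp(-qT) + K*exp(-rT)
P = 12.5301 - 103.00000000 + 101.99092618 = 11.5210

Answer: Put price = 11.5210


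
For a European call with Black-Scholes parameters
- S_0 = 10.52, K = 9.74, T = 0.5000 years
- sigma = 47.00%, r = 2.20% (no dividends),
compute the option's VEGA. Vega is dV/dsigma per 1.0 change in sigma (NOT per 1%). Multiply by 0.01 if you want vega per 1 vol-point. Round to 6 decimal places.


d1 = 0.4310706174; d2 = 0.0987304302
phi(d1) = 0.3635459894; exp(-qT) = 1.0000000000; exp(-rT) = 0.9890602788
Vega = S * exp(-qT) * phi(d1) * sqrt(T) = 10.5200 * 1.0000000000 * 0.3635459894 * 0.7071067812 = 2.704333

Answer: Vega = 2.704333


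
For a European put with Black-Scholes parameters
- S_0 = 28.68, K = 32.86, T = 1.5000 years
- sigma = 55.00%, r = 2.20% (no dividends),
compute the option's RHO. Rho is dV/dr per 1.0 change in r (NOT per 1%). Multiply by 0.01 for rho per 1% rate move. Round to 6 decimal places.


Answer: Rho = -32.804062

Derivation:
d1 = 0.1838140201; d2 = -0.4897956592
phi(d1) = 0.3922592404; exp(-qT) = 1.0000000000; exp(-rT) = 0.9675385596
N(-d2) = 0.6878607486
Rho = -K*T*exp(-rT)*N(-d2) = -32.8600 * 1.5000 * 0.9675385596 * 0.6878607486 = -32.804062


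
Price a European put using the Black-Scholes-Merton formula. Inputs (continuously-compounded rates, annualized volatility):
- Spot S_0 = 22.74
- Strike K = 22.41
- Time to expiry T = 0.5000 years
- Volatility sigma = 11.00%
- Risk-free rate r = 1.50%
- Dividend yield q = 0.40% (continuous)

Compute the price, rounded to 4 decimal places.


d1 = (ln(S/K) + (r - q + 0.5*sigma^2) * T) / (sigma * sqrt(T)) = 0.29754025
d2 = d1 - sigma * sqrt(T) = 0.21975851
exp(-rT) = 0.99252805; exp(-qT) = 0.99800200
P = K * exp(-rT) * N(-d2) - S_0 * exp(-qT) * N(-d1)
N(-d1) = 0.38302704; N(-d2) = 0.41302962
P = 22.4100 * 0.99252805 * 0.41302962 - 22.7400 * 0.99800200 * 0.38302704 = 0.4942

Answer: Price = 0.4942


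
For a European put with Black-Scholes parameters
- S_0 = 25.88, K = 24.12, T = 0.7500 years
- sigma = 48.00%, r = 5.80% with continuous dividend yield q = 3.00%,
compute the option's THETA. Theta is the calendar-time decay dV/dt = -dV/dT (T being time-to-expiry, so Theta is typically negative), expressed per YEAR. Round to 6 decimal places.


d1 = 0.4277903228; d2 = 0.0120981290
phi(d1) = 0.3640584624; exp(-qT) = 0.9777512372; exp(-rT) = 0.9574325541
Theta = -S*exp(-qT)*phi(d1)*sigma/(2*sqrt(T)) + r*K*exp(-rT)*N(-d2) - q*S*exp(-qT)*N(-d1)
N(-d1) = 0.3344018915; N(-d2) = 0.4951736626; sqrt(T) = 0.8660254038
Term 1 = -25.8800 * 0.9777512372 * 0.3640584624 * 0.4800 / (2 * 0.8660254038) = -2.5529622125
Term 2 = 0.0580 * 24.1200 * 0.9574325541 * 0.4951736626 = 0.6632404791
Term 3 = -0.0300 * 25.8800 * 0.9777512372 * 0.3344018915 = -0.2538531905
Theta = -2.5529622125 + (0.6632404791) + (-0.2538531905) = -2.143575

Answer: Theta = -2.143575


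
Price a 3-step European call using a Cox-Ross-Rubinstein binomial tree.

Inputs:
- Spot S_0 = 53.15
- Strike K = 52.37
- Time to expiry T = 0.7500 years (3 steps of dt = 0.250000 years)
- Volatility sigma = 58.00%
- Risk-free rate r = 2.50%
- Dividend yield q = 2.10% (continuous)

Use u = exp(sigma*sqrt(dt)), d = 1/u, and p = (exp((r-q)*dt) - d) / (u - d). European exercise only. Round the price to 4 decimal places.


dt = T/N = 0.250000
u = exp(sigma*sqrt(dt)) = 1.336427; d = 1/u = 0.748264
p = (exp((r-q)*dt) - d) / (u - d) = 0.429705
Discount per step: exp(-r*dt) = 0.993769
Stock lattice S(k, i) with i counting down-moves:
  k=0: S(0,0) = 53.1500
  k=1: S(1,0) = 71.0311; S(1,1) = 39.7702
  k=2: S(2,0) = 94.9279; S(2,1) = 53.1500; S(2,2) = 29.7586
  k=3: S(3,0) = 126.8643; S(3,1) = 71.0311; S(3,2) = 39.7702; S(3,3) = 22.2673
Terminal payoffs V(N, i) = max(S_T - K, 0):
  V(3,0) = 74.494312; V(3,1) = 18.661121; V(3,2) = 0.000000; V(3,3) = 0.000000
Backward induction: V(k, i) = exp(-r*dt) * [p * V(k+1, i) + (1-p) * V(k+1, i+1)].
  V(2,0) = exp(-r*dt) * [p*74.494312 + (1-p)*18.661121] = 42.387169
  V(2,1) = exp(-r*dt) * [p*18.661121 + (1-p)*0.000000] = 7.968815
  V(2,2) = exp(-r*dt) * [p*0.000000 + (1-p)*0.000000] = 0.000000
  V(1,0) = exp(-r*dt) * [p*42.387169 + (1-p)*7.968815] = 22.616753
  V(1,1) = exp(-r*dt) * [p*7.968815 + (1-p)*0.000000] = 3.402904
  V(0,0) = exp(-r*dt) * [p*22.616753 + (1-p)*3.402904] = 11.586547

Answer: Price = V(0,0) = 11.5865


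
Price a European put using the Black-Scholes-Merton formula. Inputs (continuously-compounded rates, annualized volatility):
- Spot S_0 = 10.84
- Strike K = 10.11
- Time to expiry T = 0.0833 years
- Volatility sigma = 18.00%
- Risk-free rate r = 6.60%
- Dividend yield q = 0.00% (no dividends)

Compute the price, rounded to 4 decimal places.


Answer: Price = 0.0179

Derivation:
d1 = (ln(S/K) + (r - q + 0.5*sigma^2) * T) / (sigma * sqrt(T)) = 1.47379319
d2 = d1 - sigma * sqrt(T) = 1.42184206
exp(-rT) = 0.99451729; exp(-qT) = 1.00000000
P = K * exp(-rT) * N(-d2) - S_0 * exp(-qT) * N(-d1)
N(-d1) = 0.07026864; N(-d2) = 0.07753605
P = 10.1100 * 0.99451729 * 0.07753605 - 10.8400 * 1.00000000 * 0.07026864 = 0.0179


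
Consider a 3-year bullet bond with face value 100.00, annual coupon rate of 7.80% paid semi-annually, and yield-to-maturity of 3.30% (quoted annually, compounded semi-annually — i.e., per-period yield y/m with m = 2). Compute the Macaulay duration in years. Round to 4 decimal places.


Answer: Macaulay duration = 2.7503 years

Derivation:
Coupon per period c = face * coupon_rate / m = 3.900000
Periods per year m = 2; per-period yield y/m = 0.016500
Number of cashflows N = 6
Cashflows (t years, CF_t, discount factor 1/(1+y/m)^(m*t), PV):
  t = 0.5000: CF_t = 3.900000, DF = 0.983768, PV = 3.836695
  t = 1.0000: CF_t = 3.900000, DF = 0.967799, PV = 3.774417
  t = 1.5000: CF_t = 3.900000, DF = 0.952090, PV = 3.713150
  t = 2.0000: CF_t = 3.900000, DF = 0.936635, PV = 3.652877
  t = 2.5000: CF_t = 3.900000, DF = 0.921432, PV = 3.593583
  t = 3.0000: CF_t = 103.900000, DF = 0.906475, PV = 94.182725
Price P = sum_t PV_t = 112.753446
Macaulay numerator sum_t t * PV_t:
  t * PV_t at t = 0.5000: 1.918347
  t * PV_t at t = 1.0000: 3.774417
  t * PV_t at t = 1.5000: 5.569725
  t * PV_t at t = 2.0000: 7.305754
  t * PV_t at t = 2.5000: 8.983958
  t * PV_t at t = 3.0000: 282.548174
Macaulay duration D = (sum_t t * PV_t) / P = 310.100374 / 112.753446 = 2.750252


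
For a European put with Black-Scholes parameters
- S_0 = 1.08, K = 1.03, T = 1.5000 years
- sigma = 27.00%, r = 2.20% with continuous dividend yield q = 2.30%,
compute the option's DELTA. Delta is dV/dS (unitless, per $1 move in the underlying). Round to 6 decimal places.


Answer: Delta = -0.367603

Derivation:
d1 = 0.3041517470; d2 = -0.0265293683
phi(d1) = 0.3809098006; exp(-qT) = 0.9660883397; exp(-rT) = 0.9675385596
N(-d1) = 0.3805061423
Delta = -exp(-qT) * N(-d1) = -0.9660883397 * 0.3805061423 = -0.367603


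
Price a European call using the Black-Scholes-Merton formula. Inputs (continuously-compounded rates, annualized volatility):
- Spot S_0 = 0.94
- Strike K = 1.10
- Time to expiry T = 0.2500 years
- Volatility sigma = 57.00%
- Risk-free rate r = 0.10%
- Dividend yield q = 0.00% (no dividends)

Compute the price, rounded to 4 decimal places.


Answer: Price = 0.0526

Derivation:
d1 = (ln(S/K) + (r - q + 0.5*sigma^2) * T) / (sigma * sqrt(T)) = -0.40815117
d2 = d1 - sigma * sqrt(T) = -0.69315117
exp(-rT) = 0.99975003; exp(-qT) = 1.00000000
C = S_0 * exp(-qT) * N(d1) - K * exp(-rT) * N(d2)
N(d1) = 0.34158135; N(d2) = 0.24410734
C = 0.9400 * 1.00000000 * 0.34158135 - 1.1000 * 0.99975003 * 0.24410734 = 0.0526


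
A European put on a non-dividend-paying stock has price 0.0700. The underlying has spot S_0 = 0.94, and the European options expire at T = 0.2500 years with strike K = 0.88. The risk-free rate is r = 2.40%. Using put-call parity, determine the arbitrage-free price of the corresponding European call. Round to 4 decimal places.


Answer: Call price = 0.1353

Derivation:
Put-call parity: C - P = S_0 * exp(-qT) - K * exp(-rT).
S_0 * exp(-qT) = 0.9400 * 1.00000000 = 0.94000000
K * exp(-rT) = 0.8800 * 0.99401796 = 0.87473581
C = P + S*exp(-qT) - K*exp(-rT)
C = 0.0700 + 0.94000000 - 0.87473581 = 0.1353


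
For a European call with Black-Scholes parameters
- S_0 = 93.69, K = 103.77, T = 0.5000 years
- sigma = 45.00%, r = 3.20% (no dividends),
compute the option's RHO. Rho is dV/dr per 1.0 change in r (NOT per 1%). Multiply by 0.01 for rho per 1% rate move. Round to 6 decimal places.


Answer: Rho = 17.034846

Derivation:
d1 = -0.1117557178; d2 = -0.4299537693
phi(d1) = 0.3964587798; exp(-qT) = 1.0000000000; exp(-rT) = 0.9841273201
N(d2) = 0.3336146355
Rho = K*T*exp(-rT)*N(d2) = 103.7700 * 0.5000 * 0.9841273201 * 0.3336146355 = 17.034846


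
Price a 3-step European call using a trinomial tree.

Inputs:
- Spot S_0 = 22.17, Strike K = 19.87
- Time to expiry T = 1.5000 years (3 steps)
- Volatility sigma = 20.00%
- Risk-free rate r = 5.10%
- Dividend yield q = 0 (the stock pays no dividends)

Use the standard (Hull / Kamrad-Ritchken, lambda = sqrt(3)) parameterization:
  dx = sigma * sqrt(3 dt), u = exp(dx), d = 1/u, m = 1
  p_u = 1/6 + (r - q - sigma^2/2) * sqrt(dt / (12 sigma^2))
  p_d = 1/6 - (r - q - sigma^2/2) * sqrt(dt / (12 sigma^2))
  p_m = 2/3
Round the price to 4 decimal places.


Answer: Price = V(0,0) = 4.4339

Derivation:
dt = T/N = 0.500000; dx = sigma*sqrt(3*dt) = 0.244949
u = exp(dx) = 1.277556; d = 1/u = 0.782744
p_u = 0.198306, p_m = 0.666667, p_d = 0.135027
Discount per step: exp(-r*dt) = 0.974822
Stock lattice S(k, j) with j the centered position index:
  k=0: S(0,+0) = 22.1700
  k=1: S(1,-1) = 17.3534; S(1,+0) = 22.1700; S(1,+1) = 28.3234
  k=2: S(2,-2) = 13.5833; S(2,-1) = 17.3534; S(2,+0) = 22.1700; S(2,+1) = 28.3234; S(2,+2) = 36.1848
  k=3: S(3,-3) = 10.6323; S(3,-2) = 13.5833; S(3,-1) = 17.3534; S(3,+0) = 22.1700; S(3,+1) = 28.3234; S(3,+2) = 36.1848; S(3,+3) = 46.2281
Terminal payoffs V(N, j) = max(S_T - K, 0):
  V(3,-3) = 0.000000; V(3,-2) = 0.000000; V(3,-1) = 0.000000; V(3,+0) = 2.300000; V(3,+1) = 8.453419; V(3,+2) = 16.314758; V(3,+3) = 26.358059
Backward induction: V(k, j) = exp(-r*dt) * [p_u * V(k+1, j+1) + p_m * V(k+1, j) + p_d * V(k+1, j-1)]
  V(2,-2) = exp(-r*dt) * [p_u*0.000000 + p_m*0.000000 + p_d*0.000000] = 0.000000
  V(2,-1) = exp(-r*dt) * [p_u*2.300000 + p_m*0.000000 + p_d*0.000000] = 0.444620
  V(2,+0) = exp(-r*dt) * [p_u*8.453419 + p_m*2.300000 + p_d*0.000000] = 3.128884
  V(2,+1) = exp(-r*dt) * [p_u*16.314758 + p_m*8.453419 + p_d*2.300000] = 8.950321
  V(2,+2) = exp(-r*dt) * [p_u*26.358059 + p_m*16.314758 + p_d*8.453419] = 16.810722
  V(1,-1) = exp(-r*dt) * [p_u*3.128884 + p_m*0.444620 + p_d*0.000000] = 0.893804
  V(1,+0) = exp(-r*dt) * [p_u*8.950321 + p_m*3.128884 + p_d*0.444620] = 3.822142
  V(1,+1) = exp(-r*dt) * [p_u*16.810722 + p_m*8.950321 + p_d*3.128884] = 9.478228
  V(0,+0) = exp(-r*dt) * [p_u*9.478228 + p_m*3.822142 + p_d*0.893804] = 4.433854


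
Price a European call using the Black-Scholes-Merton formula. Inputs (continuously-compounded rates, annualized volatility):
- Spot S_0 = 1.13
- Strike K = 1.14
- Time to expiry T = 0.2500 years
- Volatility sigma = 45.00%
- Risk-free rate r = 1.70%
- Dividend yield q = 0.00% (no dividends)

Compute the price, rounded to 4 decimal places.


Answer: Price = 0.0989

Derivation:
d1 = (ln(S/K) + (r - q + 0.5*sigma^2) * T) / (sigma * sqrt(T)) = 0.09223053
d2 = d1 - sigma * sqrt(T) = -0.13276947
exp(-rT) = 0.99575902; exp(-qT) = 1.00000000
C = S_0 * exp(-qT) * N(d1) - K * exp(-rT) * N(d2)
N(d1) = 0.53674256; N(d2) = 0.44718785
C = 1.1300 * 1.00000000 * 0.53674256 - 1.1400 * 0.99575902 * 0.44718785 = 0.0989


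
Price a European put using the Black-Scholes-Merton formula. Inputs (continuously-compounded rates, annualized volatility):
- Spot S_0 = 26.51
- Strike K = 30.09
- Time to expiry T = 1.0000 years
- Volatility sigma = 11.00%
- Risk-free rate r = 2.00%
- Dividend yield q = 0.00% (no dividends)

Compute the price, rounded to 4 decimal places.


Answer: Price = 3.2553

Derivation:
d1 = (ln(S/K) + (r - q + 0.5*sigma^2) * T) / (sigma * sqrt(T)) = -0.91473518
d2 = d1 - sigma * sqrt(T) = -1.02473518
exp(-rT) = 0.98019867; exp(-qT) = 1.00000000
P = K * exp(-rT) * N(-d2) - S_0 * exp(-qT) * N(-d1)
N(-d1) = 0.81983467; N(-d2) = 0.84725592
P = 30.0900 * 0.98019867 * 0.84725592 - 26.5100 * 1.00000000 * 0.81983467 = 3.2553


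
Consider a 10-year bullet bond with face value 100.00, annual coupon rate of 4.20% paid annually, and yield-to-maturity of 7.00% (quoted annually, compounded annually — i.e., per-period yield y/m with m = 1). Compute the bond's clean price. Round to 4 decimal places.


Coupon per period c = face * coupon_rate / m = 4.200000
Periods per year m = 1; per-period yield y/m = 0.070000
Number of cashflows N = 10
Cashflows (t years, CF_t, discount factor 1/(1+y/m)^(m*t), PV):
  t = 1.0000: CF_t = 4.200000, DF = 0.934579, PV = 3.925234
  t = 2.0000: CF_t = 4.200000, DF = 0.873439, PV = 3.668443
  t = 3.0000: CF_t = 4.200000, DF = 0.816298, PV = 3.428451
  t = 4.0000: CF_t = 4.200000, DF = 0.762895, PV = 3.204160
  t = 5.0000: CF_t = 4.200000, DF = 0.712986, PV = 2.994542
  t = 6.0000: CF_t = 4.200000, DF = 0.666342, PV = 2.798637
  t = 7.0000: CF_t = 4.200000, DF = 0.622750, PV = 2.615549
  t = 8.0000: CF_t = 4.200000, DF = 0.582009, PV = 2.444438
  t = 9.0000: CF_t = 4.200000, DF = 0.543934, PV = 2.284522
  t = 10.0000: CF_t = 104.200000, DF = 0.508349, PV = 52.969996
Price P = sum_t PV_t = 80.333972

Answer: Price = 80.3340


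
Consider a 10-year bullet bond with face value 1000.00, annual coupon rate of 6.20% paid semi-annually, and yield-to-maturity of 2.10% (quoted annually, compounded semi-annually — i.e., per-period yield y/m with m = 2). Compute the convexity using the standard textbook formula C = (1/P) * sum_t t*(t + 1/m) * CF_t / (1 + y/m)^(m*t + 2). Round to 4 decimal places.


Answer: Convexity = 75.5771

Derivation:
Coupon per period c = face * coupon_rate / m = 31.000000
Periods per year m = 2; per-period yield y/m = 0.010500
Number of cashflows N = 20
Cashflows (t years, CF_t, discount factor 1/(1+y/m)^(m*t), PV):
  t = 0.5000: CF_t = 31.000000, DF = 0.989609, PV = 30.677882
  t = 1.0000: CF_t = 31.000000, DF = 0.979326, PV = 30.359112
  t = 1.5000: CF_t = 31.000000, DF = 0.969150, PV = 30.043653
  t = 2.0000: CF_t = 31.000000, DF = 0.959080, PV = 29.731473
  t = 2.5000: CF_t = 31.000000, DF = 0.949114, PV = 29.422536
  t = 3.0000: CF_t = 31.000000, DF = 0.939252, PV = 29.116810
  t = 3.5000: CF_t = 31.000000, DF = 0.929492, PV = 28.814260
  t = 4.0000: CF_t = 31.000000, DF = 0.919834, PV = 28.514854
  t = 4.5000: CF_t = 31.000000, DF = 0.910276, PV = 28.218559
  t = 5.0000: CF_t = 31.000000, DF = 0.900818, PV = 27.925343
  t = 5.5000: CF_t = 31.000000, DF = 0.891457, PV = 27.635174
  t = 6.0000: CF_t = 31.000000, DF = 0.882194, PV = 27.348019
  t = 6.5000: CF_t = 31.000000, DF = 0.873027, PV = 27.063849
  t = 7.0000: CF_t = 31.000000, DF = 0.863956, PV = 26.782631
  t = 7.5000: CF_t = 31.000000, DF = 0.854979, PV = 26.504336
  t = 8.0000: CF_t = 31.000000, DF = 0.846095, PV = 26.228932
  t = 8.5000: CF_t = 31.000000, DF = 0.837303, PV = 25.956390
  t = 9.0000: CF_t = 31.000000, DF = 0.828603, PV = 25.686680
  t = 9.5000: CF_t = 31.000000, DF = 0.819993, PV = 25.419772
  t = 10.0000: CF_t = 1031.000000, DF = 0.811472, PV = 836.627832
Price P = sum_t PV_t = 1368.078097
Convexity numerator sum_t t*(t + 1/m) * CF_t / (1+y/m)^(m*t + 2):
  t = 0.5000: term = 15.021827
  t = 1.0000: term = 44.597209
  t = 1.5000: term = 88.267608
  t = 2.0000: term = 145.584048
  t = 2.5000: term = 216.106949
  t = 3.0000: term = 299.405966
  t = 3.5000: term = 395.059827
  t = 4.0000: term = 502.656173
  t = 4.5000: term = 621.791407
  t = 5.0000: term = 752.070534
  t = 5.5000: term = 893.107017
  t = 6.0000: term = 1044.522624
  t = 6.5000: term = 1205.947281
  t = 7.0000: term = 1377.018933
  t = 7.5000: term = 1557.383398
  t = 8.0000: term = 1746.694228
  t = 8.5000: term = 1944.612575
  t = 9.0000: term = 2150.807051
  t = 9.5000: term = 2364.953599
  t = 10.0000: term = 86029.811561
Convexity = (1/P) * sum = 103395.419815 / 1368.078097 = 75.577133


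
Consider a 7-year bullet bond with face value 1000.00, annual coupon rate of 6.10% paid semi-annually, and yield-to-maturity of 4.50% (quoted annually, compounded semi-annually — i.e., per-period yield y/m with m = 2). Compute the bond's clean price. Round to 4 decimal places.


Coupon per period c = face * coupon_rate / m = 30.500000
Periods per year m = 2; per-period yield y/m = 0.022500
Number of cashflows N = 14
Cashflows (t years, CF_t, discount factor 1/(1+y/m)^(m*t), PV):
  t = 0.5000: CF_t = 30.500000, DF = 0.977995, PV = 29.828851
  t = 1.0000: CF_t = 30.500000, DF = 0.956474, PV = 29.172470
  t = 1.5000: CF_t = 30.500000, DF = 0.935427, PV = 28.530533
  t = 2.0000: CF_t = 30.500000, DF = 0.914843, PV = 27.902722
  t = 2.5000: CF_t = 30.500000, DF = 0.894712, PV = 27.288726
  t = 3.0000: CF_t = 30.500000, DF = 0.875024, PV = 26.688240
  t = 3.5000: CF_t = 30.500000, DF = 0.855769, PV = 26.100969
  t = 4.0000: CF_t = 30.500000, DF = 0.836938, PV = 25.526620
  t = 4.5000: CF_t = 30.500000, DF = 0.818522, PV = 24.964909
  t = 5.0000: CF_t = 30.500000, DF = 0.800510, PV = 24.415559
  t = 5.5000: CF_t = 30.500000, DF = 0.782895, PV = 23.878297
  t = 6.0000: CF_t = 30.500000, DF = 0.765667, PV = 23.352858
  t = 6.5000: CF_t = 30.500000, DF = 0.748819, PV = 22.838981
  t = 7.0000: CF_t = 1030.500000, DF = 0.732341, PV = 754.677779
Price P = sum_t PV_t = 1095.167514

Answer: Price = 1095.1675


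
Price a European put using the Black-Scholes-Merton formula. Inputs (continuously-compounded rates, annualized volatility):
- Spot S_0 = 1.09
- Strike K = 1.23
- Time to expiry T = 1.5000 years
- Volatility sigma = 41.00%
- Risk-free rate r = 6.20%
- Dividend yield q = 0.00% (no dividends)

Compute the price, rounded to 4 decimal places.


Answer: Price = 0.2348

Derivation:
d1 = (ln(S/K) + (r - q + 0.5*sigma^2) * T) / (sigma * sqrt(T)) = 0.19563761
d2 = d1 - sigma * sqrt(T) = -0.30650778
exp(-rT) = 0.91119350; exp(-qT) = 1.00000000
P = K * exp(-rT) * N(-d2) - S_0 * exp(-qT) * N(-d1)
N(-d1) = 0.42244691; N(-d2) = 0.62039097
P = 1.2300 * 0.91119350 * 0.62039097 - 1.0900 * 1.00000000 * 0.42244691 = 0.2348


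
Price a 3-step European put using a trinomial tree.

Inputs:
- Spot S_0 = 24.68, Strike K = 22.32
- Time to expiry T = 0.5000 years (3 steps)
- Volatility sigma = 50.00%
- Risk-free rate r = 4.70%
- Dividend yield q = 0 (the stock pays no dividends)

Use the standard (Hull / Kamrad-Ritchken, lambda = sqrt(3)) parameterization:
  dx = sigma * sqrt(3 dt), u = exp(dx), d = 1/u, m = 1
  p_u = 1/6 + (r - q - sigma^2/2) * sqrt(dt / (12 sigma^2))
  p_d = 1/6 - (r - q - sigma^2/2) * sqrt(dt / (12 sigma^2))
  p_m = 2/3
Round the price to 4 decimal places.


Answer: Price = V(0,0) = 2.0412

Derivation:
dt = T/N = 0.166667; dx = sigma*sqrt(3*dt) = 0.353553
u = exp(dx) = 1.424119; d = 1/u = 0.702189
p_u = 0.148282, p_m = 0.666667, p_d = 0.185051
Discount per step: exp(-r*dt) = 0.992197
Stock lattice S(k, j) with j the centered position index:
  k=0: S(0,+0) = 24.6800
  k=1: S(1,-1) = 17.3300; S(1,+0) = 24.6800; S(1,+1) = 35.1473
  k=2: S(2,-2) = 12.1689; S(2,-1) = 17.3300; S(2,+0) = 24.6800; S(2,+1) = 35.1473; S(2,+2) = 50.0539
  k=3: S(3,-3) = 8.5449; S(3,-2) = 12.1689; S(3,-1) = 17.3300; S(3,+0) = 24.6800; S(3,+1) = 35.1473; S(3,+2) = 50.0539; S(3,+3) = 71.2827
Terminal payoffs V(N, j) = max(K - S_T, 0):
  V(3,-3) = 13.775114; V(3,-2) = 10.151065; V(3,-1) = 4.989988; V(3,+0) = 0.000000; V(3,+1) = 0.000000; V(3,+2) = 0.000000; V(3,+3) = 0.000000
Backward induction: V(k, j) = exp(-r*dt) * [p_u * V(k+1, j+1) + p_m * V(k+1, j) + p_d * V(k+1, j-1)]
  V(2,-2) = exp(-r*dt) * [p_u*4.989988 + p_m*10.151065 + p_d*13.775114] = 9.977938
  V(2,-1) = exp(-r*dt) * [p_u*0.000000 + p_m*4.989988 + p_d*10.151065] = 5.164513
  V(2,+0) = exp(-r*dt) * [p_u*0.000000 + p_m*0.000000 + p_d*4.989988] = 0.916199
  V(2,+1) = exp(-r*dt) * [p_u*0.000000 + p_m*0.000000 + p_d*0.000000] = 0.000000
  V(2,+2) = exp(-r*dt) * [p_u*0.000000 + p_m*0.000000 + p_d*0.000000] = 0.000000
  V(1,-1) = exp(-r*dt) * [p_u*0.916199 + p_m*5.164513 + p_d*9.977938] = 5.382965
  V(1,+0) = exp(-r*dt) * [p_u*0.000000 + p_m*0.916199 + p_d*5.164513] = 1.554277
  V(1,+1) = exp(-r*dt) * [p_u*0.000000 + p_m*0.000000 + p_d*0.916199] = 0.168221
  V(0,+0) = exp(-r*dt) * [p_u*0.168221 + p_m*1.554277 + p_d*5.382965] = 2.041202


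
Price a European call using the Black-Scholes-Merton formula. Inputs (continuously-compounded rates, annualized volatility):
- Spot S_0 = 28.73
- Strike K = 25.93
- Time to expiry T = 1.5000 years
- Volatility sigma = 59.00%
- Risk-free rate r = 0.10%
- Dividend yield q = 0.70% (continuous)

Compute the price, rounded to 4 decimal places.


Answer: Price = 8.9934

Derivation:
d1 = (ln(S/K) + (r - q + 0.5*sigma^2) * T) / (sigma * sqrt(T)) = 0.49075080
d2 = d1 - sigma * sqrt(T) = -0.23184867
exp(-rT) = 0.99850112; exp(-qT) = 0.98955493
C = S_0 * exp(-qT) * N(d1) - K * exp(-rT) * N(d2)
N(d1) = 0.68819865; N(d2) = 0.40832778
C = 28.7300 * 0.98955493 * 0.68819865 - 25.9300 * 0.99850112 * 0.40832778 = 8.9934


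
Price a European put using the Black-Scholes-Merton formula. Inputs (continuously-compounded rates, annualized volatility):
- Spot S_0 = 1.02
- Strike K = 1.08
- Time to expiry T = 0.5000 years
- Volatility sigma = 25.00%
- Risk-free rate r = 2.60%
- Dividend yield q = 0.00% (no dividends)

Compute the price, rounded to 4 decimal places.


Answer: Price = 0.0988

Derivation:
d1 = (ln(S/K) + (r - q + 0.5*sigma^2) * T) / (sigma * sqrt(T)) = -0.16140936
d2 = d1 - sigma * sqrt(T) = -0.33818606
exp(-rT) = 0.98708414; exp(-qT) = 1.00000000
P = K * exp(-rT) * N(-d2) - S_0 * exp(-qT) * N(-d1)
N(-d1) = 0.56411450; N(-d2) = 0.63238851
P = 1.0800 * 0.98708414 * 0.63238851 - 1.0200 * 1.00000000 * 0.56411450 = 0.0988


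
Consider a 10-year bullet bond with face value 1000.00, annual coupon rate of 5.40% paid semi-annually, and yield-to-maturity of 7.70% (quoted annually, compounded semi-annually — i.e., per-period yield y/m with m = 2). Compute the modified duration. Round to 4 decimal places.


Coupon per period c = face * coupon_rate / m = 27.000000
Periods per year m = 2; per-period yield y/m = 0.038500
Number of cashflows N = 20
Cashflows (t years, CF_t, discount factor 1/(1+y/m)^(m*t), PV):
  t = 0.5000: CF_t = 27.000000, DF = 0.962927, PV = 25.999037
  t = 1.0000: CF_t = 27.000000, DF = 0.927229, PV = 25.035183
  t = 1.5000: CF_t = 27.000000, DF = 0.892854, PV = 24.107061
  t = 2.0000: CF_t = 27.000000, DF = 0.859754, PV = 23.213347
  t = 2.5000: CF_t = 27.000000, DF = 0.827880, PV = 22.352765
  t = 3.0000: CF_t = 27.000000, DF = 0.797188, PV = 21.524088
  t = 3.5000: CF_t = 27.000000, DF = 0.767635, PV = 20.726132
  t = 4.0000: CF_t = 27.000000, DF = 0.739176, PV = 19.957758
  t = 4.5000: CF_t = 27.000000, DF = 0.711773, PV = 19.217870
  t = 5.0000: CF_t = 27.000000, DF = 0.685386, PV = 18.505412
  t = 5.5000: CF_t = 27.000000, DF = 0.659977, PV = 17.819366
  t = 6.0000: CF_t = 27.000000, DF = 0.635509, PV = 17.158754
  t = 6.5000: CF_t = 27.000000, DF = 0.611949, PV = 16.522633
  t = 7.0000: CF_t = 27.000000, DF = 0.589263, PV = 15.910094
  t = 7.5000: CF_t = 27.000000, DF = 0.567417, PV = 15.320264
  t = 8.0000: CF_t = 27.000000, DF = 0.546381, PV = 14.752300
  t = 8.5000: CF_t = 27.000000, DF = 0.526126, PV = 14.205393
  t = 9.0000: CF_t = 27.000000, DF = 0.506621, PV = 13.678761
  t = 9.5000: CF_t = 27.000000, DF = 0.487839, PV = 13.171652
  t = 10.0000: CF_t = 1027.000000, DF = 0.469753, PV = 482.436798
Price P = sum_t PV_t = 841.614668
First compute Macaulay numerator sum_t t * PV_t:
  t * PV_t at t = 0.5000: 12.999519
  t * PV_t at t = 1.0000: 25.035183
  t * PV_t at t = 1.5000: 36.160591
  t * PV_t at t = 2.0000: 46.426694
  t * PV_t at t = 2.5000: 55.881913
  t * PV_t at t = 3.0000: 64.572264
  t * PV_t at t = 3.5000: 72.541462
  t * PV_t at t = 4.0000: 79.831033
  t * PV_t at t = 4.5000: 86.480416
  t * PV_t at t = 5.0000: 92.527059
  t * PV_t at t = 5.5000: 98.006514
  t * PV_t at t = 6.0000: 102.952525
  t * PV_t at t = 6.5000: 107.397114
  t * PV_t at t = 7.0000: 111.370660
  t * PV_t at t = 7.5000: 114.901981
  t * PV_t at t = 8.0000: 118.018404
  t * PV_t at t = 8.5000: 120.745839
  t * PV_t at t = 9.0000: 123.108845
  t * PV_t at t = 9.5000: 125.130694
  t * PV_t at t = 10.0000: 4824.367978
Macaulay duration D = 6418.456688 / 841.614668 = 7.626360
Modified duration = D / (1 + y/m) = 7.626360 / (1 + 0.038500) = 7.343631

Answer: Modified duration = 7.3436


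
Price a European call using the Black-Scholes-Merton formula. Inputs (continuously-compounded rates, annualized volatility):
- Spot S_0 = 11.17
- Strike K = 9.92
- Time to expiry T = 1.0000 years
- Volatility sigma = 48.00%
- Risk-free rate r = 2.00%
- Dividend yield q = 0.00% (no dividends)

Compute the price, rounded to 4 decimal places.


Answer: Price = 2.7851

Derivation:
d1 = (ln(S/K) + (r - q + 0.5*sigma^2) * T) / (sigma * sqrt(T)) = 0.52891394
d2 = d1 - sigma * sqrt(T) = 0.04891394
exp(-rT) = 0.98019867; exp(-qT) = 1.00000000
C = S_0 * exp(-qT) * N(d1) - K * exp(-rT) * N(d2)
N(d1) = 0.70156742; N(d2) = 0.51950606
C = 11.1700 * 1.00000000 * 0.70156742 - 9.9200 * 0.98019867 * 0.51950606 = 2.7851


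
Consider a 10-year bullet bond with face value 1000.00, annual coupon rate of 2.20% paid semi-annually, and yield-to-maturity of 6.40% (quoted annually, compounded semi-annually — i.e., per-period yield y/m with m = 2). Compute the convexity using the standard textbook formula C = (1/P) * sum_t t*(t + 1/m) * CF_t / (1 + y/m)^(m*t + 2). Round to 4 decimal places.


Answer: Convexity = 82.8971

Derivation:
Coupon per period c = face * coupon_rate / m = 11.000000
Periods per year m = 2; per-period yield y/m = 0.032000
Number of cashflows N = 20
Cashflows (t years, CF_t, discount factor 1/(1+y/m)^(m*t), PV):
  t = 0.5000: CF_t = 11.000000, DF = 0.968992, PV = 10.658915
  t = 1.0000: CF_t = 11.000000, DF = 0.938946, PV = 10.328406
  t = 1.5000: CF_t = 11.000000, DF = 0.909831, PV = 10.008145
  t = 2.0000: CF_t = 11.000000, DF = 0.881620, PV = 9.697815
  t = 2.5000: CF_t = 11.000000, DF = 0.854283, PV = 9.397108
  t = 3.0000: CF_t = 11.000000, DF = 0.827793, PV = 9.105724
  t = 3.5000: CF_t = 11.000000, DF = 0.802125, PV = 8.823376
  t = 4.0000: CF_t = 11.000000, DF = 0.777253, PV = 8.549783
  t = 4.5000: CF_t = 11.000000, DF = 0.753152, PV = 8.284674
  t = 5.0000: CF_t = 11.000000, DF = 0.729799, PV = 8.027785
  t = 5.5000: CF_t = 11.000000, DF = 0.707169, PV = 7.778861
  t = 6.0000: CF_t = 11.000000, DF = 0.685241, PV = 7.537656
  t = 6.5000: CF_t = 11.000000, DF = 0.663994, PV = 7.303930
  t = 7.0000: CF_t = 11.000000, DF = 0.643405, PV = 7.077452
  t = 7.5000: CF_t = 11.000000, DF = 0.623454, PV = 6.857996
  t = 8.0000: CF_t = 11.000000, DF = 0.604122, PV = 6.645345
  t = 8.5000: CF_t = 11.000000, DF = 0.585390, PV = 6.439288
  t = 9.0000: CF_t = 11.000000, DF = 0.567238, PV = 6.239620
  t = 9.5000: CF_t = 11.000000, DF = 0.549649, PV = 6.046143
  t = 10.0000: CF_t = 1011.000000, DF = 0.532606, PV = 538.464665
Price P = sum_t PV_t = 693.272687
Convexity numerator sum_t t*(t + 1/m) * CF_t / (1+y/m)^(m*t + 2):
  t = 0.5000: term = 5.004073
  t = 1.0000: term = 14.546723
  t = 1.5000: term = 28.191323
  t = 2.0000: term = 45.528622
  t = 2.5000: term = 66.175323
  t = 3.0000: term = 89.772725
  t = 3.5000: term = 115.985432
  t = 4.0000: term = 144.500123
  t = 4.5000: term = 175.024374
  t = 5.0000: term = 207.285542
  t = 5.5000: term = 241.029700
  t = 6.0000: term = 276.020622
  t = 6.5000: term = 312.038817
  t = 7.0000: term = 348.880609
  t = 7.5000: term = 386.357264
  t = 8.0000: term = 424.294153
  t = 8.5000: term = 462.529963
  t = 9.0000: term = 500.915942
  t = 9.5000: term = 539.315184
  t = 10.0000: term = 53086.869284
Convexity = (1/P) * sum = 57470.265796 / 693.272687 = 82.897057


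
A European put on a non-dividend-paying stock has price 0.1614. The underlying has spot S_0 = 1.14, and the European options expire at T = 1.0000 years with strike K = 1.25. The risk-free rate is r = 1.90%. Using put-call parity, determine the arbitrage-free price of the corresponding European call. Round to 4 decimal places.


Put-call parity: C - P = S_0 * exp(-qT) - K * exp(-rT).
S_0 * exp(-qT) = 1.1400 * 1.00000000 = 1.14000000
K * exp(-rT) = 1.2500 * 0.98117936 = 1.22647420
C = P + S*exp(-qT) - K*exp(-rT)
C = 0.1614 + 1.14000000 - 1.22647420 = 0.0749

Answer: Call price = 0.0749


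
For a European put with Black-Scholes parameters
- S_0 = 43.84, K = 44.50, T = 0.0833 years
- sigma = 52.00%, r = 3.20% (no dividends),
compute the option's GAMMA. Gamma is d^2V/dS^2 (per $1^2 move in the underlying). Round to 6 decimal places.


Answer: Gamma = 0.060632

Derivation:
d1 = -0.0067615903; d2 = -0.1568426350
phi(d1) = 0.3989331609; exp(-qT) = 1.0000000000; exp(-rT) = 0.9973379496
Gamma = exp(-qT) * phi(d1) / (S * sigma * sqrt(T)) = 1.0000000000 * 0.3989331609 / (43.8400 * 0.5200 * 0.2886173938) = 0.060632


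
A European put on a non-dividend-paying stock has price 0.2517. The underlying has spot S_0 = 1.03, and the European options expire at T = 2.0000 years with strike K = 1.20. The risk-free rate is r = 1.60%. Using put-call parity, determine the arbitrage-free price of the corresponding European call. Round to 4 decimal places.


Put-call parity: C - P = S_0 * exp(-qT) - K * exp(-rT).
S_0 * exp(-qT) = 1.0300 * 1.00000000 = 1.03000000
K * exp(-rT) = 1.2000 * 0.96850658 = 1.16220790
C = P + S*exp(-qT) - K*exp(-rT)
C = 0.2517 + 1.03000000 - 1.16220790 = 0.1195

Answer: Call price = 0.1195


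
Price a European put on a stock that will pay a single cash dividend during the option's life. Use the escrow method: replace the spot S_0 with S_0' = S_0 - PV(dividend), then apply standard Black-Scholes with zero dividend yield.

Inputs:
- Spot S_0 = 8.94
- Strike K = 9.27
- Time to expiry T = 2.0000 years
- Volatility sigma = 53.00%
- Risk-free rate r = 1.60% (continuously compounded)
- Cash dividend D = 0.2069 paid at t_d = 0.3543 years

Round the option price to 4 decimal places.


PV(D) = D * exp(-r * t_d) = 0.2069 * 0.99434724 = 0.20573044
S_0' = S_0 - PV(D) = 8.9400 - 0.20573044 = 8.73426956
d1 = (ln(S_0'/K) + (r + sigma^2/2)*T) / (sigma*sqrt(T)) = 0.33803832
d2 = d1 - sigma*sqrt(T) = -0.41149487
exp(-rT) = 0.96850658
N(-d1) = 0.36766716; N(-d2) = 0.65964515
P = K * exp(-rT) * N(-d2) - S_0' * N(-d1) = 9.2700 * 0.96850658 * 0.65964515 - 8.73426956 * 0.36766716 = 2.7110

Answer: Price = 2.7110


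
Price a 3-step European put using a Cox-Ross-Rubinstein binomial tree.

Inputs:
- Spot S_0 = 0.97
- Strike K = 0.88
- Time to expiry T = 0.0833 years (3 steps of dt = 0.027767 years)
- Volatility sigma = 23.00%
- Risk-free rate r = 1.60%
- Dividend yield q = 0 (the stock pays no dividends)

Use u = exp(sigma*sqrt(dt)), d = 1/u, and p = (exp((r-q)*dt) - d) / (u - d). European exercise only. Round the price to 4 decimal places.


Answer: Price = V(0,0) = 0.0020

Derivation:
dt = T/N = 0.027767
u = exp(sigma*sqrt(dt)) = 1.039070; d = 1/u = 0.962399
p = (exp((r-q)*dt) - d) / (u - d) = 0.496216
Discount per step: exp(-r*dt) = 0.999556
Stock lattice S(k, i) with i counting down-moves:
  k=0: S(0,0) = 0.9700
  k=1: S(1,0) = 1.0079; S(1,1) = 0.9335
  k=2: S(2,0) = 1.0473; S(2,1) = 0.9700; S(2,2) = 0.8984
  k=3: S(3,0) = 1.0882; S(3,1) = 1.0079; S(3,2) = 0.9335; S(3,3) = 0.8646
Terminal payoffs V(N, i) = max(K - S_T, 0):
  V(3,0) = 0.000000; V(3,1) = 0.000000; V(3,2) = 0.000000; V(3,3) = 0.015355
Backward induction: V(k, i) = exp(-r*dt) * [p * V(k+1, i) + (1-p) * V(k+1, i+1)].
  V(2,0) = exp(-r*dt) * [p*0.000000 + (1-p)*0.000000] = 0.000000
  V(2,1) = exp(-r*dt) * [p*0.000000 + (1-p)*0.000000] = 0.000000
  V(2,2) = exp(-r*dt) * [p*0.000000 + (1-p)*0.015355] = 0.007732
  V(1,0) = exp(-r*dt) * [p*0.000000 + (1-p)*0.000000] = 0.000000
  V(1,1) = exp(-r*dt) * [p*0.000000 + (1-p)*0.007732] = 0.003894
  V(0,0) = exp(-r*dt) * [p*0.000000 + (1-p)*0.003894] = 0.001961


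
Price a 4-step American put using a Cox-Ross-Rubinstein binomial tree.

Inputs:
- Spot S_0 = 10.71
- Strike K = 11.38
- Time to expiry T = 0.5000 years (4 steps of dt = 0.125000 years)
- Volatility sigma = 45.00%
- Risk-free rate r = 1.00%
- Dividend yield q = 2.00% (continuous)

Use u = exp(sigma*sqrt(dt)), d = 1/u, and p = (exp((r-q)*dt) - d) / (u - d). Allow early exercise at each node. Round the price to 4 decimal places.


dt = T/N = 0.125000
u = exp(sigma*sqrt(dt)) = 1.172454; d = 1/u = 0.852912
p = (exp((r-q)*dt) - d) / (u - d) = 0.456400
Discount per step: exp(-r*dt) = 0.998751
Stock lattice S(k, i) with i counting down-moves:
  k=0: S(0,0) = 10.7100
  k=1: S(1,0) = 12.5570; S(1,1) = 9.1347
  k=2: S(2,0) = 14.7225; S(2,1) = 10.7100; S(2,2) = 7.7911
  k=3: S(3,0) = 17.2614; S(3,1) = 12.5570; S(3,2) = 9.1347; S(3,3) = 6.6451
  k=4: S(4,0) = 20.2382; S(4,1) = 14.7225; S(4,2) = 10.7100; S(4,3) = 7.7911; S(4,4) = 5.6677
Terminal payoffs V(N, i) = max(K - S_T, 0):
  V(4,0) = 0.000000; V(4,1) = 0.000000; V(4,2) = 0.670000; V(4,3) = 3.588917; V(4,4) = 5.712309
Backward induction: V(k, i) = exp(-r*dt) * [p * V(k+1, i) + (1-p) * V(k+1, i+1)]; then take max(V_cont, immediate exercise) for American.
  V(3,0) = exp(-r*dt) * [p*0.000000 + (1-p)*0.000000] = 0.000000; exercise = 0.000000; V(3,0) = max -> 0.000000
  V(3,1) = exp(-r*dt) * [p*0.000000 + (1-p)*0.670000] = 0.363757; exercise = 0.000000; V(3,1) = max -> 0.363757
  V(3,2) = exp(-r*dt) * [p*0.670000 + (1-p)*3.588917] = 2.253906; exercise = 2.245314; V(3,2) = max -> 2.253906
  V(3,3) = exp(-r*dt) * [p*3.588917 + (1-p)*5.712309] = 4.737269; exercise = 4.734893; V(3,3) = max -> 4.737269
  V(2,0) = exp(-r*dt) * [p*0.000000 + (1-p)*0.363757] = 0.197492; exercise = 0.000000; V(2,0) = max -> 0.197492
  V(2,1) = exp(-r*dt) * [p*0.363757 + (1-p)*2.253906] = 1.389505; exercise = 0.670000; V(2,1) = max -> 1.389505
  V(2,2) = exp(-r*dt) * [p*2.253906 + (1-p)*4.737269] = 3.599361; exercise = 3.588917; V(2,2) = max -> 3.599361
  V(1,0) = exp(-r*dt) * [p*0.197492 + (1-p)*1.389505] = 0.844414; exercise = 0.000000; V(1,0) = max -> 0.844414
  V(1,1) = exp(-r*dt) * [p*1.389505 + (1-p)*3.599361] = 2.587547; exercise = 2.245314; V(1,1) = max -> 2.587547
  V(0,0) = exp(-r*dt) * [p*0.844414 + (1-p)*2.587547] = 1.789744; exercise = 0.670000; V(0,0) = max -> 1.789744

Answer: Price = V(0,0) = 1.7897


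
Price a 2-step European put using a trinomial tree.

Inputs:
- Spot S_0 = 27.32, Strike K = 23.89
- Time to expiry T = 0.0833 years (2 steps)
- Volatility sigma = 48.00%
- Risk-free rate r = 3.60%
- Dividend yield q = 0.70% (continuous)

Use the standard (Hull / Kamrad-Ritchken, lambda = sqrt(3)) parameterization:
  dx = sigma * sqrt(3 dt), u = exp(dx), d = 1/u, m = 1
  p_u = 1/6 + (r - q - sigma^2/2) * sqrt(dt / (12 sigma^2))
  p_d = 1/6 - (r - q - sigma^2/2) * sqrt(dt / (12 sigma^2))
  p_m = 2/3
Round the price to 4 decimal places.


dt = T/N = 0.041650; dx = sigma*sqrt(3*dt) = 0.169672
u = exp(dx) = 1.184916; d = 1/u = 0.843942
p_u = 0.156087, p_m = 0.666667, p_d = 0.177247
Discount per step: exp(-r*dt) = 0.998502
Stock lattice S(k, j) with j the centered position index:
  k=0: S(0,+0) = 27.3200
  k=1: S(1,-1) = 23.0565; S(1,+0) = 27.3200; S(1,+1) = 32.3719
  k=2: S(2,-2) = 19.4583; S(2,-1) = 23.0565; S(2,+0) = 27.3200; S(2,+1) = 32.3719; S(2,+2) = 38.3580
Terminal payoffs V(N, j) = max(K - S_T, 0):
  V(2,-2) = 4.431662; V(2,-1) = 0.833509; V(2,+0) = 0.000000; V(2,+1) = 0.000000; V(2,+2) = 0.000000
Backward induction: V(k, j) = exp(-r*dt) * [p_u * V(k+1, j+1) + p_m * V(k+1, j) + p_d * V(k+1, j-1)]
  V(1,-1) = exp(-r*dt) * [p_u*0.000000 + p_m*0.833509 + p_d*4.431662] = 1.339160
  V(1,+0) = exp(-r*dt) * [p_u*0.000000 + p_m*0.000000 + p_d*0.833509] = 0.147515
  V(1,+1) = exp(-r*dt) * [p_u*0.000000 + p_m*0.000000 + p_d*0.000000] = 0.000000
  V(0,+0) = exp(-r*dt) * [p_u*0.000000 + p_m*0.147515 + p_d*1.339160] = 0.335202

Answer: Price = V(0,0) = 0.3352


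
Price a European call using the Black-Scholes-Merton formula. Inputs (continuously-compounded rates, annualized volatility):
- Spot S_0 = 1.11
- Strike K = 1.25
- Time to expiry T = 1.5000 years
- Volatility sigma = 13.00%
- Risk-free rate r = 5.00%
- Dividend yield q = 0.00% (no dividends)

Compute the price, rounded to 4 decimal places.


d1 = (ln(S/K) + (r - q + 0.5*sigma^2) * T) / (sigma * sqrt(T)) = -0.19538472
d2 = d1 - sigma * sqrt(T) = -0.35460155
exp(-rT) = 0.92774349; exp(-qT) = 1.00000000
C = S_0 * exp(-qT) * N(d1) - K * exp(-rT) * N(d2)
N(d1) = 0.42254589; N(d2) = 0.36144406
C = 1.1100 * 1.00000000 * 0.42254589 - 1.2500 * 0.92774349 * 0.36144406 = 0.0499

Answer: Price = 0.0499
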